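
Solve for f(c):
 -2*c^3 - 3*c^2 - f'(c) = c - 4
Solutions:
 f(c) = C1 - c^4/2 - c^3 - c^2/2 + 4*c


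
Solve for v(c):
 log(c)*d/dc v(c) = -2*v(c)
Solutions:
 v(c) = C1*exp(-2*li(c))


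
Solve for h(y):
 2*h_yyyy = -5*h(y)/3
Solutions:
 h(y) = (C1*sin(10^(1/4)*3^(3/4)*y/6) + C2*cos(10^(1/4)*3^(3/4)*y/6))*exp(-10^(1/4)*3^(3/4)*y/6) + (C3*sin(10^(1/4)*3^(3/4)*y/6) + C4*cos(10^(1/4)*3^(3/4)*y/6))*exp(10^(1/4)*3^(3/4)*y/6)


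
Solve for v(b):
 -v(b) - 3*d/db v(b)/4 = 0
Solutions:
 v(b) = C1*exp(-4*b/3)


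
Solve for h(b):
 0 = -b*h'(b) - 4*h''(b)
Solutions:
 h(b) = C1 + C2*erf(sqrt(2)*b/4)


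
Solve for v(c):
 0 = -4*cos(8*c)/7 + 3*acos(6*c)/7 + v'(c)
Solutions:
 v(c) = C1 - 3*c*acos(6*c)/7 + sqrt(1 - 36*c^2)/14 + sin(8*c)/14


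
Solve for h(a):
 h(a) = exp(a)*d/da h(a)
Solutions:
 h(a) = C1*exp(-exp(-a))


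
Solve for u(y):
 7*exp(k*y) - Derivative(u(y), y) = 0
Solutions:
 u(y) = C1 + 7*exp(k*y)/k


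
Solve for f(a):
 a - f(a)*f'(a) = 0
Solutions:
 f(a) = -sqrt(C1 + a^2)
 f(a) = sqrt(C1 + a^2)


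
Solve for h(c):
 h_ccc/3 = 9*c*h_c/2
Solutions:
 h(c) = C1 + Integral(C2*airyai(3*2^(2/3)*c/2) + C3*airybi(3*2^(2/3)*c/2), c)


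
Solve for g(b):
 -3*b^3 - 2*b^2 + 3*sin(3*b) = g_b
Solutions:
 g(b) = C1 - 3*b^4/4 - 2*b^3/3 - cos(3*b)


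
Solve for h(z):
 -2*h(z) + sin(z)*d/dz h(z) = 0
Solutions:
 h(z) = C1*(cos(z) - 1)/(cos(z) + 1)


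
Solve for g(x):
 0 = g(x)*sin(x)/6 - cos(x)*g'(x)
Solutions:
 g(x) = C1/cos(x)^(1/6)


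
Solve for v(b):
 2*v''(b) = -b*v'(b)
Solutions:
 v(b) = C1 + C2*erf(b/2)


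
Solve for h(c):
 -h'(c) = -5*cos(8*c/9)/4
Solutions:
 h(c) = C1 + 45*sin(8*c/9)/32


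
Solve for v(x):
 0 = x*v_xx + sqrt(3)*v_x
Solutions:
 v(x) = C1 + C2*x^(1 - sqrt(3))


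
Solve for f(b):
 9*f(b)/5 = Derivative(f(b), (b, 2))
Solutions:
 f(b) = C1*exp(-3*sqrt(5)*b/5) + C2*exp(3*sqrt(5)*b/5)


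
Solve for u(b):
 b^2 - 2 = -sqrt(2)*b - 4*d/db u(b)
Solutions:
 u(b) = C1 - b^3/12 - sqrt(2)*b^2/8 + b/2


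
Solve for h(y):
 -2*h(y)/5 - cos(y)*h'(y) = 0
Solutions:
 h(y) = C1*(sin(y) - 1)^(1/5)/(sin(y) + 1)^(1/5)


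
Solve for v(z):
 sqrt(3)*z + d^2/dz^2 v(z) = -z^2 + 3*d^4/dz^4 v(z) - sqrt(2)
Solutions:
 v(z) = C1 + C2*z + C3*exp(-sqrt(3)*z/3) + C4*exp(sqrt(3)*z/3) - z^4/12 - sqrt(3)*z^3/6 + z^2*(-3 - sqrt(2)/2)


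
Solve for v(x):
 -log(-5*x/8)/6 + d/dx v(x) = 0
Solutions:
 v(x) = C1 + x*log(-x)/6 + x*(-3*log(2) - 1 + log(5))/6


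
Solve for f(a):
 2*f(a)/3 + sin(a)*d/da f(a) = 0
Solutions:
 f(a) = C1*(cos(a) + 1)^(1/3)/(cos(a) - 1)^(1/3)


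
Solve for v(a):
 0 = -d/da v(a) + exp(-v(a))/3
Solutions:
 v(a) = log(C1 + a/3)


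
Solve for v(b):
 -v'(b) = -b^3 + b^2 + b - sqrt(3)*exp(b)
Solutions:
 v(b) = C1 + b^4/4 - b^3/3 - b^2/2 + sqrt(3)*exp(b)


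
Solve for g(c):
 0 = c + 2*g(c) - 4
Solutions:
 g(c) = 2 - c/2


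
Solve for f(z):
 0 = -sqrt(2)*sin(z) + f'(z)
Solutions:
 f(z) = C1 - sqrt(2)*cos(z)


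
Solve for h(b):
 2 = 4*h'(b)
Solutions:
 h(b) = C1 + b/2


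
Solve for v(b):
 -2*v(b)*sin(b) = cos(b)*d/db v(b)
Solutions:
 v(b) = C1*cos(b)^2


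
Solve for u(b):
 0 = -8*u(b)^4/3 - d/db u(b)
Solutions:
 u(b) = (-1 - sqrt(3)*I)*(1/(C1 + 8*b))^(1/3)/2
 u(b) = (-1 + sqrt(3)*I)*(1/(C1 + 8*b))^(1/3)/2
 u(b) = (1/(C1 + 8*b))^(1/3)


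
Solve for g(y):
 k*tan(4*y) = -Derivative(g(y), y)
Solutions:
 g(y) = C1 + k*log(cos(4*y))/4


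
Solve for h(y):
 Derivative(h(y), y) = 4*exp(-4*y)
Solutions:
 h(y) = C1 - exp(-4*y)


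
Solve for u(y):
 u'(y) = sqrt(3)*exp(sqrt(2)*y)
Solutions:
 u(y) = C1 + sqrt(6)*exp(sqrt(2)*y)/2


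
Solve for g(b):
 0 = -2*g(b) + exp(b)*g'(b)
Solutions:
 g(b) = C1*exp(-2*exp(-b))


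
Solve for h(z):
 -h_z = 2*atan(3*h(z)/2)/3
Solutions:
 Integral(1/atan(3*_y/2), (_y, h(z))) = C1 - 2*z/3


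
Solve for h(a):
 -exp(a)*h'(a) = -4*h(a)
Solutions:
 h(a) = C1*exp(-4*exp(-a))


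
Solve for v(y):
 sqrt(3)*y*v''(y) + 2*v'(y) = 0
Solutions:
 v(y) = C1 + C2*y^(1 - 2*sqrt(3)/3)


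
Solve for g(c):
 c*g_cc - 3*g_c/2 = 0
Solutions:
 g(c) = C1 + C2*c^(5/2)


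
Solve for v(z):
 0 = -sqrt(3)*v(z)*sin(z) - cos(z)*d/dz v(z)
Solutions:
 v(z) = C1*cos(z)^(sqrt(3))


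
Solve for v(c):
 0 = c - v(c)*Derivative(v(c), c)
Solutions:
 v(c) = -sqrt(C1 + c^2)
 v(c) = sqrt(C1 + c^2)


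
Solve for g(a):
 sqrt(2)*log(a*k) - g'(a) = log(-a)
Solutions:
 g(a) = C1 + a*(sqrt(2)*log(-k) - sqrt(2) + 1) - a*(1 - sqrt(2))*log(-a)


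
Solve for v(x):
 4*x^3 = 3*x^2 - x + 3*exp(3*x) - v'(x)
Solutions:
 v(x) = C1 - x^4 + x^3 - x^2/2 + exp(3*x)


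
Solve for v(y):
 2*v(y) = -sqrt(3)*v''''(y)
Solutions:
 v(y) = (C1*sin(2^(3/4)*3^(7/8)*y/6) + C2*cos(2^(3/4)*3^(7/8)*y/6))*exp(-2^(3/4)*3^(7/8)*y/6) + (C3*sin(2^(3/4)*3^(7/8)*y/6) + C4*cos(2^(3/4)*3^(7/8)*y/6))*exp(2^(3/4)*3^(7/8)*y/6)


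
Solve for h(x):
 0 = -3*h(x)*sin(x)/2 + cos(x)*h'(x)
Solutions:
 h(x) = C1/cos(x)^(3/2)


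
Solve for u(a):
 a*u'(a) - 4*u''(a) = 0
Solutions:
 u(a) = C1 + C2*erfi(sqrt(2)*a/4)


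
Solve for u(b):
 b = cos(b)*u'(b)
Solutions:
 u(b) = C1 + Integral(b/cos(b), b)


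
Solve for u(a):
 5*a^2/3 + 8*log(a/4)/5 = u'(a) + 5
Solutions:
 u(a) = C1 + 5*a^3/9 + 8*a*log(a)/5 - 33*a/5 - 16*a*log(2)/5


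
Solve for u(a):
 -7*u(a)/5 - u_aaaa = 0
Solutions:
 u(a) = (C1*sin(sqrt(2)*5^(3/4)*7^(1/4)*a/10) + C2*cos(sqrt(2)*5^(3/4)*7^(1/4)*a/10))*exp(-sqrt(2)*5^(3/4)*7^(1/4)*a/10) + (C3*sin(sqrt(2)*5^(3/4)*7^(1/4)*a/10) + C4*cos(sqrt(2)*5^(3/4)*7^(1/4)*a/10))*exp(sqrt(2)*5^(3/4)*7^(1/4)*a/10)


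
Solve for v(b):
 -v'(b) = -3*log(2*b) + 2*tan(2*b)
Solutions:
 v(b) = C1 + 3*b*log(b) - 3*b + 3*b*log(2) + log(cos(2*b))


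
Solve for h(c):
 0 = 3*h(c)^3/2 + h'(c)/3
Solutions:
 h(c) = -sqrt(-1/(C1 - 9*c))
 h(c) = sqrt(-1/(C1 - 9*c))


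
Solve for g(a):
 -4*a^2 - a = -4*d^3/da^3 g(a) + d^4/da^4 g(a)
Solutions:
 g(a) = C1 + C2*a + C3*a^2 + C4*exp(4*a) + a^5/60 + a^4/32 + a^3/32


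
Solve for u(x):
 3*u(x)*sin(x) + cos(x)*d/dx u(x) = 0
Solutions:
 u(x) = C1*cos(x)^3


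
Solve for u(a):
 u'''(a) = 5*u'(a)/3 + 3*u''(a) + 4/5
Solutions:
 u(a) = C1 + C2*exp(a*(9 - sqrt(141))/6) + C3*exp(a*(9 + sqrt(141))/6) - 12*a/25


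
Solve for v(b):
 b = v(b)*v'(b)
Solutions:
 v(b) = -sqrt(C1 + b^2)
 v(b) = sqrt(C1 + b^2)


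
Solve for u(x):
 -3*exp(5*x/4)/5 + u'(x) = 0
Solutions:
 u(x) = C1 + 12*exp(5*x/4)/25


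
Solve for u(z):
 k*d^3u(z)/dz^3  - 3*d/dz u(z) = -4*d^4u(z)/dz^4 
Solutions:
 u(z) = C1 + C2*exp(-z*(k^2/(k^3 + sqrt(-k^6 + (k^3 - 648)^2) - 648)^(1/3) + k + (k^3 + sqrt(-k^6 + (k^3 - 648)^2) - 648)^(1/3))/12) + C3*exp(z*(-4*k^2/((-1 + sqrt(3)*I)*(k^3 + sqrt(-k^6 + (k^3 - 648)^2) - 648)^(1/3)) - 2*k + (k^3 + sqrt(-k^6 + (k^3 - 648)^2) - 648)^(1/3) - sqrt(3)*I*(k^3 + sqrt(-k^6 + (k^3 - 648)^2) - 648)^(1/3))/24) + C4*exp(z*(4*k^2/((1 + sqrt(3)*I)*(k^3 + sqrt(-k^6 + (k^3 - 648)^2) - 648)^(1/3)) - 2*k + (k^3 + sqrt(-k^6 + (k^3 - 648)^2) - 648)^(1/3) + sqrt(3)*I*(k^3 + sqrt(-k^6 + (k^3 - 648)^2) - 648)^(1/3))/24)


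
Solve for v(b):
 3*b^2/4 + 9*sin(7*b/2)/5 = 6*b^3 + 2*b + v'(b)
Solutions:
 v(b) = C1 - 3*b^4/2 + b^3/4 - b^2 - 18*cos(7*b/2)/35


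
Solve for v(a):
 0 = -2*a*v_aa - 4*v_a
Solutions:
 v(a) = C1 + C2/a


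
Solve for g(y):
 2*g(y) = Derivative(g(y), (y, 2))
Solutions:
 g(y) = C1*exp(-sqrt(2)*y) + C2*exp(sqrt(2)*y)


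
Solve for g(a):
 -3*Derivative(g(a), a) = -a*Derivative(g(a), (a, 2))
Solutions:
 g(a) = C1 + C2*a^4


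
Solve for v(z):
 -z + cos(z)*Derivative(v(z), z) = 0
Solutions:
 v(z) = C1 + Integral(z/cos(z), z)


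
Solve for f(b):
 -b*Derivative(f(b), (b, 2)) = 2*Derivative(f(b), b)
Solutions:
 f(b) = C1 + C2/b


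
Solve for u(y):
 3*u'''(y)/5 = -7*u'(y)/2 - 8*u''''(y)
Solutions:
 u(y) = C1 + C2*exp(y*(-2 + (20*sqrt(490070) + 14001)^(-1/3) + (20*sqrt(490070) + 14001)^(1/3))/80)*sin(sqrt(3)*y*(-(20*sqrt(490070) + 14001)^(1/3) + (20*sqrt(490070) + 14001)^(-1/3))/80) + C3*exp(y*(-2 + (20*sqrt(490070) + 14001)^(-1/3) + (20*sqrt(490070) + 14001)^(1/3))/80)*cos(sqrt(3)*y*(-(20*sqrt(490070) + 14001)^(1/3) + (20*sqrt(490070) + 14001)^(-1/3))/80) + C4*exp(-y*((20*sqrt(490070) + 14001)^(-1/3) + 1 + (20*sqrt(490070) + 14001)^(1/3))/40)


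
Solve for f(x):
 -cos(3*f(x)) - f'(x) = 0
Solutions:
 f(x) = -asin((C1 + exp(6*x))/(C1 - exp(6*x)))/3 + pi/3
 f(x) = asin((C1 + exp(6*x))/(C1 - exp(6*x)))/3


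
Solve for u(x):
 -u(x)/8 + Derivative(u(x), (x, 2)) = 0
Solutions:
 u(x) = C1*exp(-sqrt(2)*x/4) + C2*exp(sqrt(2)*x/4)


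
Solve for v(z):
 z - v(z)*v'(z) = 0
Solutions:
 v(z) = -sqrt(C1 + z^2)
 v(z) = sqrt(C1 + z^2)


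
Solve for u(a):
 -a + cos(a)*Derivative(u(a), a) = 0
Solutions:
 u(a) = C1 + Integral(a/cos(a), a)


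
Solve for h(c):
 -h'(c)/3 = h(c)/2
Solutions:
 h(c) = C1*exp(-3*c/2)


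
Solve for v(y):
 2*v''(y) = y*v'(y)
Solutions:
 v(y) = C1 + C2*erfi(y/2)


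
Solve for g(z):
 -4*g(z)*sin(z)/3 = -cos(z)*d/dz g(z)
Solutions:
 g(z) = C1/cos(z)^(4/3)


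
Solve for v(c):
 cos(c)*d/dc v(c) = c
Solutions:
 v(c) = C1 + Integral(c/cos(c), c)


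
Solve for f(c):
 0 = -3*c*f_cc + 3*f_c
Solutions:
 f(c) = C1 + C2*c^2


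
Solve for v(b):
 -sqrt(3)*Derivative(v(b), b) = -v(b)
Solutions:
 v(b) = C1*exp(sqrt(3)*b/3)


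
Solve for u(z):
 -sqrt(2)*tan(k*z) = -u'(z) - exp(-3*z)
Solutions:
 u(z) = C1 - Piecewise((-exp(-3*z)/3 - sqrt(2)*log(tan(k*z)^2 + 1)/(2*k), Ne(k, 0)), (-exp(-3*z)/3, True))


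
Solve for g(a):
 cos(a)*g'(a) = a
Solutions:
 g(a) = C1 + Integral(a/cos(a), a)


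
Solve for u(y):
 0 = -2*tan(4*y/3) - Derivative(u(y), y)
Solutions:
 u(y) = C1 + 3*log(cos(4*y/3))/2


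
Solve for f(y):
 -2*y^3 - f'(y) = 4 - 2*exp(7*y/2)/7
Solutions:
 f(y) = C1 - y^4/2 - 4*y + 4*exp(7*y/2)/49


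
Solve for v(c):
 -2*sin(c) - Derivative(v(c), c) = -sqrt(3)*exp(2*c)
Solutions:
 v(c) = C1 + sqrt(3)*exp(2*c)/2 + 2*cos(c)


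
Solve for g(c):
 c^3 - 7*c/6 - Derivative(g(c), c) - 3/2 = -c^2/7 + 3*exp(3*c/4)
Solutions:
 g(c) = C1 + c^4/4 + c^3/21 - 7*c^2/12 - 3*c/2 - 4*exp(3*c/4)


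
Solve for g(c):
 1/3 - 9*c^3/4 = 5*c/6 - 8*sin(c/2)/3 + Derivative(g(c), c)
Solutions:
 g(c) = C1 - 9*c^4/16 - 5*c^2/12 + c/3 - 16*cos(c/2)/3


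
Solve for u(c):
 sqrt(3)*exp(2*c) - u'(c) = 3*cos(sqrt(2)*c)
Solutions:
 u(c) = C1 + sqrt(3)*exp(2*c)/2 - 3*sqrt(2)*sin(sqrt(2)*c)/2


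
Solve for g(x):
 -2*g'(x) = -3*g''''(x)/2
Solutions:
 g(x) = C1 + C4*exp(6^(2/3)*x/3) + (C2*sin(2^(2/3)*3^(1/6)*x/2) + C3*cos(2^(2/3)*3^(1/6)*x/2))*exp(-6^(2/3)*x/6)


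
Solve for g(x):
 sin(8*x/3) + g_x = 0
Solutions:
 g(x) = C1 + 3*cos(8*x/3)/8


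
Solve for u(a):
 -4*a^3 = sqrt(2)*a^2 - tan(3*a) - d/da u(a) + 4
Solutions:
 u(a) = C1 + a^4 + sqrt(2)*a^3/3 + 4*a + log(cos(3*a))/3


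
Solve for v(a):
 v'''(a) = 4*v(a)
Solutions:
 v(a) = C3*exp(2^(2/3)*a) + (C1*sin(2^(2/3)*sqrt(3)*a/2) + C2*cos(2^(2/3)*sqrt(3)*a/2))*exp(-2^(2/3)*a/2)


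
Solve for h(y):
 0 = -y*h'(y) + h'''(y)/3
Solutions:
 h(y) = C1 + Integral(C2*airyai(3^(1/3)*y) + C3*airybi(3^(1/3)*y), y)


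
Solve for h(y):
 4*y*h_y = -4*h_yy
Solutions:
 h(y) = C1 + C2*erf(sqrt(2)*y/2)


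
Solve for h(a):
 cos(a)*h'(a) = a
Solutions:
 h(a) = C1 + Integral(a/cos(a), a)


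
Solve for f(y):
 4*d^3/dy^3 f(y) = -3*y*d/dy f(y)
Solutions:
 f(y) = C1 + Integral(C2*airyai(-6^(1/3)*y/2) + C3*airybi(-6^(1/3)*y/2), y)


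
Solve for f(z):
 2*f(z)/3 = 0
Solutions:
 f(z) = 0


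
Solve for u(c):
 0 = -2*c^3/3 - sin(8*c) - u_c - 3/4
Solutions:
 u(c) = C1 - c^4/6 - 3*c/4 + cos(8*c)/8


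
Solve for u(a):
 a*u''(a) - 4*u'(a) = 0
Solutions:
 u(a) = C1 + C2*a^5


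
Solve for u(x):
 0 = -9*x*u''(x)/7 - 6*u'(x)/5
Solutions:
 u(x) = C1 + C2*x^(1/15)


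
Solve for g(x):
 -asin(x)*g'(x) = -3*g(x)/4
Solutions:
 g(x) = C1*exp(3*Integral(1/asin(x), x)/4)


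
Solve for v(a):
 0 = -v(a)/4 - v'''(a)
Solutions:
 v(a) = C3*exp(-2^(1/3)*a/2) + (C1*sin(2^(1/3)*sqrt(3)*a/4) + C2*cos(2^(1/3)*sqrt(3)*a/4))*exp(2^(1/3)*a/4)


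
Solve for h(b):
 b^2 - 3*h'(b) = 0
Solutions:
 h(b) = C1 + b^3/9


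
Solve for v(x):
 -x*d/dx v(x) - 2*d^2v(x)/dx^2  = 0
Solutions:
 v(x) = C1 + C2*erf(x/2)


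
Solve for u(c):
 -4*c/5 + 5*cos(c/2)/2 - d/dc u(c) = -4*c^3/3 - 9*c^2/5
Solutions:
 u(c) = C1 + c^4/3 + 3*c^3/5 - 2*c^2/5 + 5*sin(c/2)


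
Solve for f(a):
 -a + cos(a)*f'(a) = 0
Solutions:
 f(a) = C1 + Integral(a/cos(a), a)


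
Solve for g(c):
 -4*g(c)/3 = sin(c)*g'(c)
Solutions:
 g(c) = C1*(cos(c) + 1)^(2/3)/(cos(c) - 1)^(2/3)


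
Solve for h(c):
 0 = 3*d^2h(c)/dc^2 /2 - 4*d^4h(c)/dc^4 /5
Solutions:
 h(c) = C1 + C2*c + C3*exp(-sqrt(30)*c/4) + C4*exp(sqrt(30)*c/4)


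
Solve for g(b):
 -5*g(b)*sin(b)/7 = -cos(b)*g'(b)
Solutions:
 g(b) = C1/cos(b)^(5/7)


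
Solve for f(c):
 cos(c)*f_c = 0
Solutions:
 f(c) = C1


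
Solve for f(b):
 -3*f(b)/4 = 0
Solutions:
 f(b) = 0


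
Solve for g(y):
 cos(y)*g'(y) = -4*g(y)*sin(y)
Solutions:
 g(y) = C1*cos(y)^4


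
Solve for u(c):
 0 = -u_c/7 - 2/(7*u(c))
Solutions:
 u(c) = -sqrt(C1 - 4*c)
 u(c) = sqrt(C1 - 4*c)


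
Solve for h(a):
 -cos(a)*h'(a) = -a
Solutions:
 h(a) = C1 + Integral(a/cos(a), a)


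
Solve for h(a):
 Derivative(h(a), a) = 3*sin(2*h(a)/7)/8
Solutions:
 -3*a/8 + 7*log(cos(2*h(a)/7) - 1)/4 - 7*log(cos(2*h(a)/7) + 1)/4 = C1


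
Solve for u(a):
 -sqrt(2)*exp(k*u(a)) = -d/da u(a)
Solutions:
 u(a) = Piecewise((log(-1/(C1*k + sqrt(2)*a*k))/k, Ne(k, 0)), (nan, True))
 u(a) = Piecewise((C1 + sqrt(2)*a, Eq(k, 0)), (nan, True))


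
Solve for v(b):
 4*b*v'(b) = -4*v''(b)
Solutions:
 v(b) = C1 + C2*erf(sqrt(2)*b/2)


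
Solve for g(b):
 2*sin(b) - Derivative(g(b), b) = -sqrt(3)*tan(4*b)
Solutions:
 g(b) = C1 - sqrt(3)*log(cos(4*b))/4 - 2*cos(b)


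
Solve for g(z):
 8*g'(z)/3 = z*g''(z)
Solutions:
 g(z) = C1 + C2*z^(11/3)


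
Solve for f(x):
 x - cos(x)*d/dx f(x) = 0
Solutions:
 f(x) = C1 + Integral(x/cos(x), x)


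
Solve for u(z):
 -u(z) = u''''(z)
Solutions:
 u(z) = (C1*sin(sqrt(2)*z/2) + C2*cos(sqrt(2)*z/2))*exp(-sqrt(2)*z/2) + (C3*sin(sqrt(2)*z/2) + C4*cos(sqrt(2)*z/2))*exp(sqrt(2)*z/2)


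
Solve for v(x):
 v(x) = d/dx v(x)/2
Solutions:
 v(x) = C1*exp(2*x)


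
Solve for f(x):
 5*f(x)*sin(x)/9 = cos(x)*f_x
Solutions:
 f(x) = C1/cos(x)^(5/9)


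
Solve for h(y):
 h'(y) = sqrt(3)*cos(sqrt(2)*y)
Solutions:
 h(y) = C1 + sqrt(6)*sin(sqrt(2)*y)/2


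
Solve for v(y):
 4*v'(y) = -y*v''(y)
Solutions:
 v(y) = C1 + C2/y^3


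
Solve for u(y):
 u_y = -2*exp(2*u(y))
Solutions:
 u(y) = log(-sqrt(-1/(C1 - 2*y))) - log(2)/2
 u(y) = log(-1/(C1 - 2*y))/2 - log(2)/2


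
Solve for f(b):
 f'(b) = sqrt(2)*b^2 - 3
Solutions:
 f(b) = C1 + sqrt(2)*b^3/3 - 3*b


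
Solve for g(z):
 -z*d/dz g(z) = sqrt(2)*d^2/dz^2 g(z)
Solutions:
 g(z) = C1 + C2*erf(2^(1/4)*z/2)


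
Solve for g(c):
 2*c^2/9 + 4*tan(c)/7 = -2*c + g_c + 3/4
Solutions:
 g(c) = C1 + 2*c^3/27 + c^2 - 3*c/4 - 4*log(cos(c))/7


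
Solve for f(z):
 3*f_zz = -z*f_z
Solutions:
 f(z) = C1 + C2*erf(sqrt(6)*z/6)


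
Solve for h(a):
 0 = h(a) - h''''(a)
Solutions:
 h(a) = C1*exp(-a) + C2*exp(a) + C3*sin(a) + C4*cos(a)


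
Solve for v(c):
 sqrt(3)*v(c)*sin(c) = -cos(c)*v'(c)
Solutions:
 v(c) = C1*cos(c)^(sqrt(3))


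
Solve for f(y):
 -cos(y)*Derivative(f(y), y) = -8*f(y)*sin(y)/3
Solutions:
 f(y) = C1/cos(y)^(8/3)


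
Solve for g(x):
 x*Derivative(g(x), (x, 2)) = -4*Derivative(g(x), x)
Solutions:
 g(x) = C1 + C2/x^3


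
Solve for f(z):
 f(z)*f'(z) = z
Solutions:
 f(z) = -sqrt(C1 + z^2)
 f(z) = sqrt(C1 + z^2)


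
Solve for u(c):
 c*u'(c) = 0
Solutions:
 u(c) = C1


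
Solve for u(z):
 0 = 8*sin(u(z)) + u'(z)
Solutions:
 u(z) = -acos((-C1 - exp(16*z))/(C1 - exp(16*z))) + 2*pi
 u(z) = acos((-C1 - exp(16*z))/(C1 - exp(16*z)))


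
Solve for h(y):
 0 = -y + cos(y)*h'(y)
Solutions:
 h(y) = C1 + Integral(y/cos(y), y)


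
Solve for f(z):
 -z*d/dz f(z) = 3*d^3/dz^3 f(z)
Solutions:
 f(z) = C1 + Integral(C2*airyai(-3^(2/3)*z/3) + C3*airybi(-3^(2/3)*z/3), z)


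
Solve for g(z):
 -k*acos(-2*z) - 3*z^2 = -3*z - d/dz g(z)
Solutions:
 g(z) = C1 + k*(z*acos(-2*z) + sqrt(1 - 4*z^2)/2) + z^3 - 3*z^2/2


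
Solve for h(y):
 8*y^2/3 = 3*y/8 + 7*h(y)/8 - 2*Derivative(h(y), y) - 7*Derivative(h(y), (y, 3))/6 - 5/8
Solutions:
 h(y) = C1*exp(7^(1/3)*y*(-(147 + sqrt(50281))^(1/3) + 16*7^(1/3)/(147 + sqrt(50281))^(1/3))/28)*sin(sqrt(3)*7^(1/3)*y*(16*7^(1/3)/(147 + sqrt(50281))^(1/3) + (147 + sqrt(50281))^(1/3))/28) + C2*exp(7^(1/3)*y*(-(147 + sqrt(50281))^(1/3) + 16*7^(1/3)/(147 + sqrt(50281))^(1/3))/28)*cos(sqrt(3)*7^(1/3)*y*(16*7^(1/3)/(147 + sqrt(50281))^(1/3) + (147 + sqrt(50281))^(1/3))/28) + C3*exp(-7^(1/3)*y*(-(147 + sqrt(50281))^(1/3) + 16*7^(1/3)/(147 + sqrt(50281))^(1/3))/14) + 64*y^2/21 + 1985*y/147 + 32495/1029


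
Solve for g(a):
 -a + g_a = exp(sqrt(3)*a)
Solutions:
 g(a) = C1 + a^2/2 + sqrt(3)*exp(sqrt(3)*a)/3


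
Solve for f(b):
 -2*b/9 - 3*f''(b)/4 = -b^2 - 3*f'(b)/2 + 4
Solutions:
 f(b) = C1 + C2*exp(2*b) - 2*b^3/9 - 7*b^2/27 + 65*b/27


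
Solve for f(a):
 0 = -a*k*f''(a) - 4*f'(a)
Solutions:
 f(a) = C1 + a^(((re(k) - 4)*re(k) + im(k)^2)/(re(k)^2 + im(k)^2))*(C2*sin(4*log(a)*Abs(im(k))/(re(k)^2 + im(k)^2)) + C3*cos(4*log(a)*im(k)/(re(k)^2 + im(k)^2)))


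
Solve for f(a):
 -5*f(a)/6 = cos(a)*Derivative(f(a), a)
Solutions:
 f(a) = C1*(sin(a) - 1)^(5/12)/(sin(a) + 1)^(5/12)


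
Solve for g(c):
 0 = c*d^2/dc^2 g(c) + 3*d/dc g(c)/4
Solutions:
 g(c) = C1 + C2*c^(1/4)


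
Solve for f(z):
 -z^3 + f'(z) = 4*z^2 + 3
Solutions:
 f(z) = C1 + z^4/4 + 4*z^3/3 + 3*z


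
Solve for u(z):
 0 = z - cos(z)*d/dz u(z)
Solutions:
 u(z) = C1 + Integral(z/cos(z), z)


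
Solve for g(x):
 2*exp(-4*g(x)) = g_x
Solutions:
 g(x) = log(-I*(C1 + 8*x)^(1/4))
 g(x) = log(I*(C1 + 8*x)^(1/4))
 g(x) = log(-(C1 + 8*x)^(1/4))
 g(x) = log(C1 + 8*x)/4


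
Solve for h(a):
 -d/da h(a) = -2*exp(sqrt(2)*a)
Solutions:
 h(a) = C1 + sqrt(2)*exp(sqrt(2)*a)


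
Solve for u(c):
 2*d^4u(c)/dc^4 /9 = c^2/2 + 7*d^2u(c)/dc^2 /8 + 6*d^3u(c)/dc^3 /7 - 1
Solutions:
 u(c) = C1 + C2*c + C3*exp(3*c*(18 - sqrt(667))/28) + C4*exp(3*c*(18 + sqrt(667))/28) - c^4/21 + 64*c^3/343 - 18460*c^2/151263


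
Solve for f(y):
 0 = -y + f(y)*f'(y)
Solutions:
 f(y) = -sqrt(C1 + y^2)
 f(y) = sqrt(C1 + y^2)


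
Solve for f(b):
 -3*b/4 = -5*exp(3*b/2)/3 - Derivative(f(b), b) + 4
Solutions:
 f(b) = C1 + 3*b^2/8 + 4*b - 10*exp(3*b/2)/9


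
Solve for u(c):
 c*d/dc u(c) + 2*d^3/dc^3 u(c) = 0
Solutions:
 u(c) = C1 + Integral(C2*airyai(-2^(2/3)*c/2) + C3*airybi(-2^(2/3)*c/2), c)


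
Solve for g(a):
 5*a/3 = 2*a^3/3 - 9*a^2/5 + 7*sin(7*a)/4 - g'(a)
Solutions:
 g(a) = C1 + a^4/6 - 3*a^3/5 - 5*a^2/6 - cos(7*a)/4


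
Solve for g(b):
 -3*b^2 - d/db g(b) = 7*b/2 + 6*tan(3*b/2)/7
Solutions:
 g(b) = C1 - b^3 - 7*b^2/4 + 4*log(cos(3*b/2))/7


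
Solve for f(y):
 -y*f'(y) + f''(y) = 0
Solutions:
 f(y) = C1 + C2*erfi(sqrt(2)*y/2)


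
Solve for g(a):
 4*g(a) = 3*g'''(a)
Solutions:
 g(a) = C3*exp(6^(2/3)*a/3) + (C1*sin(2^(2/3)*3^(1/6)*a/2) + C2*cos(2^(2/3)*3^(1/6)*a/2))*exp(-6^(2/3)*a/6)


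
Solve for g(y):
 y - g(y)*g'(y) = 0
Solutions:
 g(y) = -sqrt(C1 + y^2)
 g(y) = sqrt(C1 + y^2)


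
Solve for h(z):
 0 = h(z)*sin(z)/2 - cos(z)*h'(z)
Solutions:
 h(z) = C1/sqrt(cos(z))


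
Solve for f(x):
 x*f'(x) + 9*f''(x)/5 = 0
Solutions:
 f(x) = C1 + C2*erf(sqrt(10)*x/6)


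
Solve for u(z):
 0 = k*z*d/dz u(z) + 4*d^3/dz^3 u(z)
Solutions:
 u(z) = C1 + Integral(C2*airyai(2^(1/3)*z*(-k)^(1/3)/2) + C3*airybi(2^(1/3)*z*(-k)^(1/3)/2), z)


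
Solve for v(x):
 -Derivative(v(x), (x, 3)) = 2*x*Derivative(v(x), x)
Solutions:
 v(x) = C1 + Integral(C2*airyai(-2^(1/3)*x) + C3*airybi(-2^(1/3)*x), x)


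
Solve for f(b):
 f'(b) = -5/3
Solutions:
 f(b) = C1 - 5*b/3


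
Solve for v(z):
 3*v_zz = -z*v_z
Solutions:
 v(z) = C1 + C2*erf(sqrt(6)*z/6)


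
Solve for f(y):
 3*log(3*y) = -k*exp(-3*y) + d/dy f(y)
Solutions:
 f(y) = C1 - k*exp(-3*y)/3 + 3*y*log(y) + 3*y*(-1 + log(3))


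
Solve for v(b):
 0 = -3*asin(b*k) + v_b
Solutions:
 v(b) = C1 + 3*Piecewise((b*asin(b*k) + sqrt(-b^2*k^2 + 1)/k, Ne(k, 0)), (0, True))


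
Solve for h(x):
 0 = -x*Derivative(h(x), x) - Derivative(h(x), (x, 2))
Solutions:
 h(x) = C1 + C2*erf(sqrt(2)*x/2)


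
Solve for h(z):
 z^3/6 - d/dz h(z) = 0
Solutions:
 h(z) = C1 + z^4/24


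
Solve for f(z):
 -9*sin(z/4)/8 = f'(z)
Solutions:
 f(z) = C1 + 9*cos(z/4)/2


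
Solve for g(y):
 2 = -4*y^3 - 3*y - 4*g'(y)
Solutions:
 g(y) = C1 - y^4/4 - 3*y^2/8 - y/2


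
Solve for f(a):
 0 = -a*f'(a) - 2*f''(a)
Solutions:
 f(a) = C1 + C2*erf(a/2)


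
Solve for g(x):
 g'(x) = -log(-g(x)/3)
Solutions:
 Integral(1/(log(-_y) - log(3)), (_y, g(x))) = C1 - x


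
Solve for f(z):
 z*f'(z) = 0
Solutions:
 f(z) = C1


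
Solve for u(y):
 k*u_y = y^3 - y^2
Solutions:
 u(y) = C1 + y^4/(4*k) - y^3/(3*k)


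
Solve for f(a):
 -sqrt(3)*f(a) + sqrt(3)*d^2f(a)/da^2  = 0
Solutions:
 f(a) = C1*exp(-a) + C2*exp(a)


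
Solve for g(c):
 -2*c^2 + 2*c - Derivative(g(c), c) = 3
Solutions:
 g(c) = C1 - 2*c^3/3 + c^2 - 3*c


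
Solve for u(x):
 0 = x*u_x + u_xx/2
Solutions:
 u(x) = C1 + C2*erf(x)


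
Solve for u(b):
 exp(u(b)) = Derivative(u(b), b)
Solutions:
 u(b) = log(-1/(C1 + b))


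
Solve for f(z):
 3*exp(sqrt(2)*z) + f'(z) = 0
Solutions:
 f(z) = C1 - 3*sqrt(2)*exp(sqrt(2)*z)/2


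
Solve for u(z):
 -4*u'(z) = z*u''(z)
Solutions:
 u(z) = C1 + C2/z^3


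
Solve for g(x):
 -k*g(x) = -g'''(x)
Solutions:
 g(x) = C1*exp(k^(1/3)*x) + C2*exp(k^(1/3)*x*(-1 + sqrt(3)*I)/2) + C3*exp(-k^(1/3)*x*(1 + sqrt(3)*I)/2)


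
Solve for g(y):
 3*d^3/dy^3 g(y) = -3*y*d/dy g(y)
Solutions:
 g(y) = C1 + Integral(C2*airyai(-y) + C3*airybi(-y), y)


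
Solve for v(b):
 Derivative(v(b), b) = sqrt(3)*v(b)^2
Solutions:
 v(b) = -1/(C1 + sqrt(3)*b)


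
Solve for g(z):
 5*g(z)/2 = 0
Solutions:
 g(z) = 0


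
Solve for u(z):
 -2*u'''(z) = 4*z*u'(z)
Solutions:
 u(z) = C1 + Integral(C2*airyai(-2^(1/3)*z) + C3*airybi(-2^(1/3)*z), z)


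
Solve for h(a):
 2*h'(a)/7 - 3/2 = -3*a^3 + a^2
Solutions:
 h(a) = C1 - 21*a^4/8 + 7*a^3/6 + 21*a/4


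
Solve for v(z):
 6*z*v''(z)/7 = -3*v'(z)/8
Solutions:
 v(z) = C1 + C2*z^(9/16)


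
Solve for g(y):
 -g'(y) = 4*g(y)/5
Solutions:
 g(y) = C1*exp(-4*y/5)


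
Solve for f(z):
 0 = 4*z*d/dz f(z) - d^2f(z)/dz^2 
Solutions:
 f(z) = C1 + C2*erfi(sqrt(2)*z)


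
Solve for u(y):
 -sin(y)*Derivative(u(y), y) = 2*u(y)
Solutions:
 u(y) = C1*(cos(y) + 1)/(cos(y) - 1)


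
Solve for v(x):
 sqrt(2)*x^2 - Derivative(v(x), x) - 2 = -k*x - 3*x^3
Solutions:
 v(x) = C1 + k*x^2/2 + 3*x^4/4 + sqrt(2)*x^3/3 - 2*x


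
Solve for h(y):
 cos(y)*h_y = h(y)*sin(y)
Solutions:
 h(y) = C1/cos(y)


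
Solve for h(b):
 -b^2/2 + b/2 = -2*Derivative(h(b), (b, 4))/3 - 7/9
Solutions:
 h(b) = C1 + C2*b + C3*b^2 + C4*b^3 + b^6/480 - b^5/160 - 7*b^4/144


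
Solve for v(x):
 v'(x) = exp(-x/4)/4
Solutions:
 v(x) = C1 - 1/exp(x)^(1/4)


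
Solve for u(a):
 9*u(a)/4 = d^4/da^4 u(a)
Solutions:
 u(a) = C1*exp(-sqrt(6)*a/2) + C2*exp(sqrt(6)*a/2) + C3*sin(sqrt(6)*a/2) + C4*cos(sqrt(6)*a/2)


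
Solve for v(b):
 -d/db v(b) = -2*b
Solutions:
 v(b) = C1 + b^2


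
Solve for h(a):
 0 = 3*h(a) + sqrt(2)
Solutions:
 h(a) = -sqrt(2)/3


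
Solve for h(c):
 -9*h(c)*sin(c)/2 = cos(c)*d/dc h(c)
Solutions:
 h(c) = C1*cos(c)^(9/2)


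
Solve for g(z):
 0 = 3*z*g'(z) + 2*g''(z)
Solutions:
 g(z) = C1 + C2*erf(sqrt(3)*z/2)


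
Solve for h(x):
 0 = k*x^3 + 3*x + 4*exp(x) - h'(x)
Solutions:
 h(x) = C1 + k*x^4/4 + 3*x^2/2 + 4*exp(x)


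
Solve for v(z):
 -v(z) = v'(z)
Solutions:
 v(z) = C1*exp(-z)


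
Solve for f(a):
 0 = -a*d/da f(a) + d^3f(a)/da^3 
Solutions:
 f(a) = C1 + Integral(C2*airyai(a) + C3*airybi(a), a)


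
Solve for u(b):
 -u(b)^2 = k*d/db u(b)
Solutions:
 u(b) = k/(C1*k + b)


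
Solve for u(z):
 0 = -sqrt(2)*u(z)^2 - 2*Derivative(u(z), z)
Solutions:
 u(z) = 2/(C1 + sqrt(2)*z)


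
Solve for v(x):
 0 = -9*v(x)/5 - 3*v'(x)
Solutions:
 v(x) = C1*exp(-3*x/5)


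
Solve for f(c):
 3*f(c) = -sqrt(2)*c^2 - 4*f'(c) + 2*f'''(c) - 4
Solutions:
 f(c) = C1*exp(-6^(1/3)*c*(4*6^(1/3)/(sqrt(345) + 27)^(1/3) + (sqrt(345) + 27)^(1/3))/12)*sin(2^(1/3)*3^(1/6)*c*(-3^(2/3)*(sqrt(345) + 27)^(1/3)/12 + 2^(1/3)/(sqrt(345) + 27)^(1/3))) + C2*exp(-6^(1/3)*c*(4*6^(1/3)/(sqrt(345) + 27)^(1/3) + (sqrt(345) + 27)^(1/3))/12)*cos(2^(1/3)*3^(1/6)*c*(-3^(2/3)*(sqrt(345) + 27)^(1/3)/12 + 2^(1/3)/(sqrt(345) + 27)^(1/3))) + C3*exp(6^(1/3)*c*(4*6^(1/3)/(sqrt(345) + 27)^(1/3) + (sqrt(345) + 27)^(1/3))/6) - sqrt(2)*c^2/3 + 8*sqrt(2)*c/9 - 32*sqrt(2)/27 - 4/3


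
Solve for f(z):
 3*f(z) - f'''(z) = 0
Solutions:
 f(z) = C3*exp(3^(1/3)*z) + (C1*sin(3^(5/6)*z/2) + C2*cos(3^(5/6)*z/2))*exp(-3^(1/3)*z/2)


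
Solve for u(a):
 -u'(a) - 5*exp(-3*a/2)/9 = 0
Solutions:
 u(a) = C1 + 10*exp(-3*a/2)/27


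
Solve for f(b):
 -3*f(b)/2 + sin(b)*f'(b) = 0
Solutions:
 f(b) = C1*(cos(b) - 1)^(3/4)/(cos(b) + 1)^(3/4)


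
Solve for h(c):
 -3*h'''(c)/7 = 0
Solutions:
 h(c) = C1 + C2*c + C3*c^2


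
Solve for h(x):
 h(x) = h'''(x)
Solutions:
 h(x) = C3*exp(x) + (C1*sin(sqrt(3)*x/2) + C2*cos(sqrt(3)*x/2))*exp(-x/2)


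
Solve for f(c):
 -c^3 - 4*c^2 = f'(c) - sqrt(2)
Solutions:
 f(c) = C1 - c^4/4 - 4*c^3/3 + sqrt(2)*c


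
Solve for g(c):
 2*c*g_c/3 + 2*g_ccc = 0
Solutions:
 g(c) = C1 + Integral(C2*airyai(-3^(2/3)*c/3) + C3*airybi(-3^(2/3)*c/3), c)


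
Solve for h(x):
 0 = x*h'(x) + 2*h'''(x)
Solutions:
 h(x) = C1 + Integral(C2*airyai(-2^(2/3)*x/2) + C3*airybi(-2^(2/3)*x/2), x)


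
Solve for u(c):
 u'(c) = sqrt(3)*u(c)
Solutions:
 u(c) = C1*exp(sqrt(3)*c)


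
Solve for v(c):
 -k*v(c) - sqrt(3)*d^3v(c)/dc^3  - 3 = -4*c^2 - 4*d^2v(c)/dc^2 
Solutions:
 v(c) = C1*exp(c*(2^(2/3)*sqrt(3)*(81*k + sqrt((81*k - 128)^2 - 16384) - 128)^(1/3) - 3*2^(2/3)*I*(81*k + sqrt((81*k - 128)^2 - 16384) - 128)^(1/3) + 16*sqrt(3) - 384*2^(1/3)/((-sqrt(3) + 3*I)*(81*k + sqrt((81*k - 128)^2 - 16384) - 128)^(1/3)))/36) + C2*exp(c*(2^(2/3)*sqrt(3)*(81*k + sqrt((81*k - 128)^2 - 16384) - 128)^(1/3) + 3*2^(2/3)*I*(81*k + sqrt((81*k - 128)^2 - 16384) - 128)^(1/3) + 16*sqrt(3) + 384*2^(1/3)/((sqrt(3) + 3*I)*(81*k + sqrt((81*k - 128)^2 - 16384) - 128)^(1/3)))/36) + C3*exp(sqrt(3)*c*(-2^(2/3)*(81*k + sqrt((81*k - 128)^2 - 16384) - 128)^(1/3) + 8 - 32*2^(1/3)/(81*k + sqrt((81*k - 128)^2 - 16384) - 128)^(1/3))/18) + 4*c^2/k - 3/k + 32/k^2


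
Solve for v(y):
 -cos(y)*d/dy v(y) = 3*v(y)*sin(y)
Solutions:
 v(y) = C1*cos(y)^3


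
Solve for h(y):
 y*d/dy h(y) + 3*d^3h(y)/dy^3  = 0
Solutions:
 h(y) = C1 + Integral(C2*airyai(-3^(2/3)*y/3) + C3*airybi(-3^(2/3)*y/3), y)


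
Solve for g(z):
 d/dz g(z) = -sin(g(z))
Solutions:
 g(z) = -acos((-C1 - exp(2*z))/(C1 - exp(2*z))) + 2*pi
 g(z) = acos((-C1 - exp(2*z))/(C1 - exp(2*z)))


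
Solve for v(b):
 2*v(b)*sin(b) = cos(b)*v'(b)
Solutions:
 v(b) = C1/cos(b)^2


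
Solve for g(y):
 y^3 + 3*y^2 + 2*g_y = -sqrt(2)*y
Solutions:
 g(y) = C1 - y^4/8 - y^3/2 - sqrt(2)*y^2/4


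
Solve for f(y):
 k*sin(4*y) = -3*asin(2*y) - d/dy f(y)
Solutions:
 f(y) = C1 + k*cos(4*y)/4 - 3*y*asin(2*y) - 3*sqrt(1 - 4*y^2)/2


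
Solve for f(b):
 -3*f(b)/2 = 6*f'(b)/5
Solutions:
 f(b) = C1*exp(-5*b/4)


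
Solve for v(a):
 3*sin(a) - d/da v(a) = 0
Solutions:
 v(a) = C1 - 3*cos(a)


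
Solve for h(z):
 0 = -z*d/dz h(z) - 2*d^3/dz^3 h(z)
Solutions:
 h(z) = C1 + Integral(C2*airyai(-2^(2/3)*z/2) + C3*airybi(-2^(2/3)*z/2), z)


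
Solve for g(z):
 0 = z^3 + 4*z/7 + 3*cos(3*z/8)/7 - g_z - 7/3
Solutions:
 g(z) = C1 + z^4/4 + 2*z^2/7 - 7*z/3 + 8*sin(3*z/8)/7


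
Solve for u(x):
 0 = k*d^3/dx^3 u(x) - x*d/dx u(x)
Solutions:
 u(x) = C1 + Integral(C2*airyai(x*(1/k)^(1/3)) + C3*airybi(x*(1/k)^(1/3)), x)


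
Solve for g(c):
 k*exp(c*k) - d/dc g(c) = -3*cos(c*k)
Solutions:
 g(c) = C1 + exp(c*k) + 3*sin(c*k)/k


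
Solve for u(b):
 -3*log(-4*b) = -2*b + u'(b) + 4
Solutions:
 u(b) = C1 + b^2 - 3*b*log(-b) + b*(-6*log(2) - 1)


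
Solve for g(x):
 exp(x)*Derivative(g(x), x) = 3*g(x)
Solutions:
 g(x) = C1*exp(-3*exp(-x))


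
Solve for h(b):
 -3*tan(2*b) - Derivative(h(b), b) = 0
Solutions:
 h(b) = C1 + 3*log(cos(2*b))/2


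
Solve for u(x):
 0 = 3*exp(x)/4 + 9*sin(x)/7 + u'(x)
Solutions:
 u(x) = C1 - 3*exp(x)/4 + 9*cos(x)/7


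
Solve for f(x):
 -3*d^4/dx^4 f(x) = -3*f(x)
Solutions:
 f(x) = C1*exp(-x) + C2*exp(x) + C3*sin(x) + C4*cos(x)


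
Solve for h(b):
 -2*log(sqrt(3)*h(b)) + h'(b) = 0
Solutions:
 -Integral(1/(2*log(_y) + log(3)), (_y, h(b))) = C1 - b


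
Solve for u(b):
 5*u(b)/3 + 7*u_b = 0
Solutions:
 u(b) = C1*exp(-5*b/21)


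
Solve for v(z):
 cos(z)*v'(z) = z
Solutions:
 v(z) = C1 + Integral(z/cos(z), z)


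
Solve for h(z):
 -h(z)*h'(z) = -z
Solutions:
 h(z) = -sqrt(C1 + z^2)
 h(z) = sqrt(C1 + z^2)


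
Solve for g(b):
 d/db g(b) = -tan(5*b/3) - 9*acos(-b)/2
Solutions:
 g(b) = C1 - 9*b*acos(-b)/2 - 9*sqrt(1 - b^2)/2 + 3*log(cos(5*b/3))/5


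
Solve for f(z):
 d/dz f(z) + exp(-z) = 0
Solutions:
 f(z) = C1 + exp(-z)


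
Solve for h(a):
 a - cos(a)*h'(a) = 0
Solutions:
 h(a) = C1 + Integral(a/cos(a), a)


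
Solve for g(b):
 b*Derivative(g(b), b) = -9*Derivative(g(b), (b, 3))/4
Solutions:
 g(b) = C1 + Integral(C2*airyai(-2^(2/3)*3^(1/3)*b/3) + C3*airybi(-2^(2/3)*3^(1/3)*b/3), b)


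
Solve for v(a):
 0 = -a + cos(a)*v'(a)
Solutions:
 v(a) = C1 + Integral(a/cos(a), a)


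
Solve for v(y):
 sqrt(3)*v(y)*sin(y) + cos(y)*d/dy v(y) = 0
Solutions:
 v(y) = C1*cos(y)^(sqrt(3))


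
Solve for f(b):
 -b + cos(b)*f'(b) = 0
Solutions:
 f(b) = C1 + Integral(b/cos(b), b)


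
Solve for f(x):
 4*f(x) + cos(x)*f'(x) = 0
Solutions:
 f(x) = C1*(sin(x)^2 - 2*sin(x) + 1)/(sin(x)^2 + 2*sin(x) + 1)


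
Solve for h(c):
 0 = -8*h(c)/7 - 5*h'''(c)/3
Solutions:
 h(c) = C3*exp(-2*3^(1/3)*35^(2/3)*c/35) + (C1*sin(3^(5/6)*35^(2/3)*c/35) + C2*cos(3^(5/6)*35^(2/3)*c/35))*exp(3^(1/3)*35^(2/3)*c/35)


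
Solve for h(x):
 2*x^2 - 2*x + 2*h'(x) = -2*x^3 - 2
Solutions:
 h(x) = C1 - x^4/4 - x^3/3 + x^2/2 - x


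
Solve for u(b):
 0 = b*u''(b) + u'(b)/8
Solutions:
 u(b) = C1 + C2*b^(7/8)


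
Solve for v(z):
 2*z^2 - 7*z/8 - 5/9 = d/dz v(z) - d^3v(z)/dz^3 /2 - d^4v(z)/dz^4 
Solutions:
 v(z) = C1 + C2*exp(-z*((6*sqrt(318) + 107)^(-1/3) + 2 + (6*sqrt(318) + 107)^(1/3))/12)*sin(sqrt(3)*z*(-(6*sqrt(318) + 107)^(1/3) + (6*sqrt(318) + 107)^(-1/3))/12) + C3*exp(-z*((6*sqrt(318) + 107)^(-1/3) + 2 + (6*sqrt(318) + 107)^(1/3))/12)*cos(sqrt(3)*z*(-(6*sqrt(318) + 107)^(1/3) + (6*sqrt(318) + 107)^(-1/3))/12) + C4*exp(z*(-1 + (6*sqrt(318) + 107)^(-1/3) + (6*sqrt(318) + 107)^(1/3))/6) + 2*z^3/3 - 7*z^2/16 + 13*z/9


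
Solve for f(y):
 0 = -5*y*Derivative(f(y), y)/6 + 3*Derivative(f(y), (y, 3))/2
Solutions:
 f(y) = C1 + Integral(C2*airyai(15^(1/3)*y/3) + C3*airybi(15^(1/3)*y/3), y)


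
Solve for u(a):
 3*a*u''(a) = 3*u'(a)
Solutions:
 u(a) = C1 + C2*a^2


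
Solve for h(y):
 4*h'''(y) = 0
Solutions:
 h(y) = C1 + C2*y + C3*y^2


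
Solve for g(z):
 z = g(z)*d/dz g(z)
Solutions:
 g(z) = -sqrt(C1 + z^2)
 g(z) = sqrt(C1 + z^2)


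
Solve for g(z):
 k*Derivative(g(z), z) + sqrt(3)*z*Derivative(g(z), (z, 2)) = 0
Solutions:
 g(z) = C1 + z^(-sqrt(3)*re(k)/3 + 1)*(C2*sin(sqrt(3)*log(z)*Abs(im(k))/3) + C3*cos(sqrt(3)*log(z)*im(k)/3))


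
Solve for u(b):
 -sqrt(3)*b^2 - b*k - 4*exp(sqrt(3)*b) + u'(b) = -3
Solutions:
 u(b) = C1 + sqrt(3)*b^3/3 + b^2*k/2 - 3*b + 4*sqrt(3)*exp(sqrt(3)*b)/3


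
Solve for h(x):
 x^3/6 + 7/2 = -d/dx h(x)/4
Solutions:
 h(x) = C1 - x^4/6 - 14*x


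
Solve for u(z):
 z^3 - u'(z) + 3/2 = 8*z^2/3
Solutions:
 u(z) = C1 + z^4/4 - 8*z^3/9 + 3*z/2


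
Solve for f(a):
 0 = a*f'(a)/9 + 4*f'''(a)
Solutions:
 f(a) = C1 + Integral(C2*airyai(-6^(1/3)*a/6) + C3*airybi(-6^(1/3)*a/6), a)


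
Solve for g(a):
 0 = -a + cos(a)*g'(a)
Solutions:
 g(a) = C1 + Integral(a/cos(a), a)


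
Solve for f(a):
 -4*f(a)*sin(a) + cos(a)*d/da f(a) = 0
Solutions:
 f(a) = C1/cos(a)^4


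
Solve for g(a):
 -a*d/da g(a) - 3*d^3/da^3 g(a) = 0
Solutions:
 g(a) = C1 + Integral(C2*airyai(-3^(2/3)*a/3) + C3*airybi(-3^(2/3)*a/3), a)


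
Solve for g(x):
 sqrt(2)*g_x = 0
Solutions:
 g(x) = C1


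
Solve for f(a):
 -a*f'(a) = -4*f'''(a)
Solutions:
 f(a) = C1 + Integral(C2*airyai(2^(1/3)*a/2) + C3*airybi(2^(1/3)*a/2), a)


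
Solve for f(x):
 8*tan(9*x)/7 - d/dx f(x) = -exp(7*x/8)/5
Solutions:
 f(x) = C1 + 8*exp(7*x/8)/35 - 8*log(cos(9*x))/63


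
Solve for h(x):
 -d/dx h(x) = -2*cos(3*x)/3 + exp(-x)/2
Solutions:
 h(x) = C1 + 2*sin(3*x)/9 + exp(-x)/2


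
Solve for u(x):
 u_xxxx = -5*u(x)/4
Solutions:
 u(x) = (C1*sin(5^(1/4)*x/2) + C2*cos(5^(1/4)*x/2))*exp(-5^(1/4)*x/2) + (C3*sin(5^(1/4)*x/2) + C4*cos(5^(1/4)*x/2))*exp(5^(1/4)*x/2)


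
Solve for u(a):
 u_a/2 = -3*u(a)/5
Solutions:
 u(a) = C1*exp(-6*a/5)


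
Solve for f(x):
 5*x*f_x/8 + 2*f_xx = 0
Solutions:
 f(x) = C1 + C2*erf(sqrt(10)*x/8)


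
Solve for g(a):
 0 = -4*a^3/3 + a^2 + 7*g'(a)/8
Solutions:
 g(a) = C1 + 8*a^4/21 - 8*a^3/21


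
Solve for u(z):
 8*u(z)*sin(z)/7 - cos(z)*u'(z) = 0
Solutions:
 u(z) = C1/cos(z)^(8/7)


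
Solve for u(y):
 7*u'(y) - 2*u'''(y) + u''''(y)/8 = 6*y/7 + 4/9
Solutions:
 u(y) = C1 + C2*exp(2*y) + C3*exp(y*(7 - sqrt(77))) + C4*exp(y*(7 + sqrt(77))) + 3*y^2/49 + 4*y/63


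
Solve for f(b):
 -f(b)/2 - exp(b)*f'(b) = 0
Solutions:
 f(b) = C1*exp(exp(-b)/2)


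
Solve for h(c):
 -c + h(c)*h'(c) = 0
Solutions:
 h(c) = -sqrt(C1 + c^2)
 h(c) = sqrt(C1 + c^2)


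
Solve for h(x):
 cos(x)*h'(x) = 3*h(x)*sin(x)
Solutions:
 h(x) = C1/cos(x)^3


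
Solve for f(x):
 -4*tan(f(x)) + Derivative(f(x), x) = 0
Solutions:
 f(x) = pi - asin(C1*exp(4*x))
 f(x) = asin(C1*exp(4*x))


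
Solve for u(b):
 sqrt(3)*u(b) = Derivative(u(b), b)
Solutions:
 u(b) = C1*exp(sqrt(3)*b)


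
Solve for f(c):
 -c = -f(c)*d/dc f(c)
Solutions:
 f(c) = -sqrt(C1 + c^2)
 f(c) = sqrt(C1 + c^2)


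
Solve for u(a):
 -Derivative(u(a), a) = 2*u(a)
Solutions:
 u(a) = C1*exp(-2*a)


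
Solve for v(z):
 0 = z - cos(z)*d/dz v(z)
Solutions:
 v(z) = C1 + Integral(z/cos(z), z)


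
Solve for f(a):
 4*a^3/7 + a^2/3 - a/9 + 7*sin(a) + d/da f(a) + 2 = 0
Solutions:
 f(a) = C1 - a^4/7 - a^3/9 + a^2/18 - 2*a + 7*cos(a)


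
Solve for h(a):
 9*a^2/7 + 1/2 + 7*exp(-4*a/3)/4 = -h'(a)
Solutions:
 h(a) = C1 - 3*a^3/7 - a/2 + 21*exp(-4*a/3)/16


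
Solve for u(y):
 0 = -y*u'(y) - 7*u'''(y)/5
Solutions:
 u(y) = C1 + Integral(C2*airyai(-5^(1/3)*7^(2/3)*y/7) + C3*airybi(-5^(1/3)*7^(2/3)*y/7), y)


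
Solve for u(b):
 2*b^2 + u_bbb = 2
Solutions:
 u(b) = C1 + C2*b + C3*b^2 - b^5/30 + b^3/3


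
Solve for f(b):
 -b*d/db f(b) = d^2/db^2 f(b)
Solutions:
 f(b) = C1 + C2*erf(sqrt(2)*b/2)


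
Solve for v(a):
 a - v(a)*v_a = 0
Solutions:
 v(a) = -sqrt(C1 + a^2)
 v(a) = sqrt(C1 + a^2)


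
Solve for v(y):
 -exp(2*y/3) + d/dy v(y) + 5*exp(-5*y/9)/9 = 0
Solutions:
 v(y) = C1 + 3*exp(2*y/3)/2 + exp(-5*y/9)


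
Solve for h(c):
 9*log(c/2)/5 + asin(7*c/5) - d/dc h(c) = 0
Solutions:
 h(c) = C1 + 9*c*log(c)/5 + c*asin(7*c/5) - 9*c/5 - 9*c*log(2)/5 + sqrt(25 - 49*c^2)/7


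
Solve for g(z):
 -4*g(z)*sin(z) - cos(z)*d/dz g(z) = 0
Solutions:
 g(z) = C1*cos(z)^4


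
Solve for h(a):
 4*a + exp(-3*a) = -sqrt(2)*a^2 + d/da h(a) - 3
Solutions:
 h(a) = C1 + sqrt(2)*a^3/3 + 2*a^2 + 3*a - exp(-3*a)/3


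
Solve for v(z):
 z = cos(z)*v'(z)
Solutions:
 v(z) = C1 + Integral(z/cos(z), z)


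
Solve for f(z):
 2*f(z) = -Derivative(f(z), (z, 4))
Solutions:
 f(z) = (C1*sin(2^(3/4)*z/2) + C2*cos(2^(3/4)*z/2))*exp(-2^(3/4)*z/2) + (C3*sin(2^(3/4)*z/2) + C4*cos(2^(3/4)*z/2))*exp(2^(3/4)*z/2)


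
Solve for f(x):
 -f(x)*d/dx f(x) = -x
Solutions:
 f(x) = -sqrt(C1 + x^2)
 f(x) = sqrt(C1 + x^2)


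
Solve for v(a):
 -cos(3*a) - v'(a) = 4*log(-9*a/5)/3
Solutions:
 v(a) = C1 - 4*a*log(-a)/3 - 3*a*log(3) + a*log(15)/3 + 4*a/3 + a*log(5) - sin(3*a)/3


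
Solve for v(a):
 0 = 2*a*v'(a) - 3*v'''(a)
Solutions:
 v(a) = C1 + Integral(C2*airyai(2^(1/3)*3^(2/3)*a/3) + C3*airybi(2^(1/3)*3^(2/3)*a/3), a)


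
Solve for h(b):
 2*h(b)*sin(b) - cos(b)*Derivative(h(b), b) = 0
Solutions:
 h(b) = C1/cos(b)^2


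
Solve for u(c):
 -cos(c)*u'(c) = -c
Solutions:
 u(c) = C1 + Integral(c/cos(c), c)


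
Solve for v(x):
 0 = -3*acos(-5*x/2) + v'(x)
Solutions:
 v(x) = C1 + 3*x*acos(-5*x/2) + 3*sqrt(4 - 25*x^2)/5


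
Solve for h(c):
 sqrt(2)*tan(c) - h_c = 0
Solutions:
 h(c) = C1 - sqrt(2)*log(cos(c))


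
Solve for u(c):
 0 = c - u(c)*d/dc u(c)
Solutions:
 u(c) = -sqrt(C1 + c^2)
 u(c) = sqrt(C1 + c^2)


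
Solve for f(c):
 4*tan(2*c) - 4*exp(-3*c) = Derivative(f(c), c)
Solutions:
 f(c) = C1 + log(tan(2*c)^2 + 1) + 4*exp(-3*c)/3


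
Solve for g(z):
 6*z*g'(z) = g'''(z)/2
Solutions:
 g(z) = C1 + Integral(C2*airyai(12^(1/3)*z) + C3*airybi(12^(1/3)*z), z)


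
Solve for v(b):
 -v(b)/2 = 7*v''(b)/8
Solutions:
 v(b) = C1*sin(2*sqrt(7)*b/7) + C2*cos(2*sqrt(7)*b/7)


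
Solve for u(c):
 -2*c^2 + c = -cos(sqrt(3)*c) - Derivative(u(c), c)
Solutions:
 u(c) = C1 + 2*c^3/3 - c^2/2 - sqrt(3)*sin(sqrt(3)*c)/3


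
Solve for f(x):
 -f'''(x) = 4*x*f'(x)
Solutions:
 f(x) = C1 + Integral(C2*airyai(-2^(2/3)*x) + C3*airybi(-2^(2/3)*x), x)


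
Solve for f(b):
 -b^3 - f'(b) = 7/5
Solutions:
 f(b) = C1 - b^4/4 - 7*b/5


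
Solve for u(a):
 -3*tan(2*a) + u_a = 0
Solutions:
 u(a) = C1 - 3*log(cos(2*a))/2


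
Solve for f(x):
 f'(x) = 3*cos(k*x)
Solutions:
 f(x) = C1 + 3*sin(k*x)/k


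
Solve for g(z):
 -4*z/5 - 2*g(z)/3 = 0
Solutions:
 g(z) = -6*z/5


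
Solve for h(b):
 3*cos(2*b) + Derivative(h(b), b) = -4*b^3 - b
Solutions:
 h(b) = C1 - b^4 - b^2/2 - 3*sin(2*b)/2


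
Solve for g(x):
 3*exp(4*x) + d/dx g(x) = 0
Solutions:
 g(x) = C1 - 3*exp(4*x)/4


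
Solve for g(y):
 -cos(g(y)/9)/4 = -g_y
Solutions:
 -y/4 - 9*log(sin(g(y)/9) - 1)/2 + 9*log(sin(g(y)/9) + 1)/2 = C1


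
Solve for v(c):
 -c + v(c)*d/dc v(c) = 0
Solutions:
 v(c) = -sqrt(C1 + c^2)
 v(c) = sqrt(C1 + c^2)


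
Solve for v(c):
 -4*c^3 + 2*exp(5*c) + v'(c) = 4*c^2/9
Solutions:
 v(c) = C1 + c^4 + 4*c^3/27 - 2*exp(5*c)/5


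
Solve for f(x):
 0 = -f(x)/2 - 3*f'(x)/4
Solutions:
 f(x) = C1*exp(-2*x/3)
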